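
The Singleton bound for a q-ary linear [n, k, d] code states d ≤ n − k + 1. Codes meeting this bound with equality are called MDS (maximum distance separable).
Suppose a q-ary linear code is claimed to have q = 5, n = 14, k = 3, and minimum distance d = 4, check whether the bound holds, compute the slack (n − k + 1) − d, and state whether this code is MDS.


Singleton RHS = n − k + 1 = 12, slack = 8, bound satisfied, not MDS.

Singleton bound: d ≤ n − k + 1.
Here n = 14, k = 3, so n − k + 1 = 12.
Given d = 4, check d ≤ 12: YES.
Slack = (n − k + 1) − d = 8.
The code is NOT MDS (slack = 8 > 0).
Description: the claimed parameters are [14, 3, 4]_5; such a code would be non-MDS.


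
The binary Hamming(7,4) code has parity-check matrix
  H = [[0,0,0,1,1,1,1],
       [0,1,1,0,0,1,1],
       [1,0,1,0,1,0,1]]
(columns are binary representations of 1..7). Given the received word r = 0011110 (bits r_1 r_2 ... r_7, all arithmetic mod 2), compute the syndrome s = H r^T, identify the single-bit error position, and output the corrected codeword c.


s = (1, 0, 0)^T, error position = 4, corrected codeword c = 0010110

Compute s = H r^T mod 2 one row at a time:
  s_1 = 1 + 1 + 1 + 0 = 3 ≡ 1 (mod 2).
  s_2 = 0 + 1 + 1 + 0 = 2 ≡ 0 (mod 2).
  s_3 = 0 + 1 + 1 + 0 = 2 ≡ 0 (mod 2).
s = (1, 0, 0)^T — this equals column 4 of H (binary 100), so error is at position 4.
Correct: flip bit 4 of r = 0011110 to get c = 0010110.


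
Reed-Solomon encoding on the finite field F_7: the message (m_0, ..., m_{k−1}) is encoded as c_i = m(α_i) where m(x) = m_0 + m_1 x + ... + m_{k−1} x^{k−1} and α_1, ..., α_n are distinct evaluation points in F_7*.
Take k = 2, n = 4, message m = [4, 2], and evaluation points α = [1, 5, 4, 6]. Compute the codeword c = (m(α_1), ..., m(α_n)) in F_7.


c = [6, 0, 5, 2]

Message polynomial: m(x) = 4 + 2·x (mod 7).
For each evaluation point α_i, compute m(α_i) mod 7:
  α_1 = 1: Horner steps 2 → 6, so m(1) = 6.
  α_2 = 5: Horner steps 2 → 0, so m(5) = 0.
  α_3 = 4: Horner steps 2 → 5, so m(4) = 5.
  α_4 = 6: Horner steps 2 → 2, so m(6) = 2.
Codeword c = [6, 0, 5, 2] ∈ F_7^4.


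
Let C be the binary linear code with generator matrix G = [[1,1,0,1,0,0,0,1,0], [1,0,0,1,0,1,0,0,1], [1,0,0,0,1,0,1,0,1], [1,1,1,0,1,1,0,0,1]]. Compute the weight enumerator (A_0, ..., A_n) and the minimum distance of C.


Weight distribution: A_0 = 1, A_4 = 9, A_6 = 6. Minimum distance d = 4.

Enumerate all 2^4 = 16 messages m ∈ F_2^4.
For each, compute codeword c = mG in F_2^9, then tally its weight.
  m = 0000 → c = 000000000, weight = 0.
  m = 1000 → c = 110100010, weight = 4.
  m = 0100 → c = 100101001, weight = 4.
  m = 1100 → c = 010001011, weight = 4.
  m = 0010 → c = 100010101, weight = 4.
  m = 1010 → c = 010110111, weight = 6.
  m = 0110 → c = 000111100, weight = 4.
  m = 1110 → c = 110011110, weight = 6.
  m = 0001 → c = 111011001, weight = 6.
  m = 1001 → c = 001111011, weight = 6.
  m = 0101 → c = 011110000, weight = 4.
  m = 1101 → c = 101010010, weight = 4.
  m = 0011 → c = 011001100, weight = 4.
  m = 1011 → c = 101101110, weight = 6.
  m = 0111 → c = 111100101, weight = 6.
  m = 1111 → c = 001000111, weight = 4.
Tally weights:
  weight 0: 1 codewords.
  weight 4: 9 codewords.
  weight 6: 6 codewords.
Minimum distance d = smallest w > 0 with A_w > 0 = 4.
Sanity: Σ A_w = 16 = 2^4 = 16 ✓.


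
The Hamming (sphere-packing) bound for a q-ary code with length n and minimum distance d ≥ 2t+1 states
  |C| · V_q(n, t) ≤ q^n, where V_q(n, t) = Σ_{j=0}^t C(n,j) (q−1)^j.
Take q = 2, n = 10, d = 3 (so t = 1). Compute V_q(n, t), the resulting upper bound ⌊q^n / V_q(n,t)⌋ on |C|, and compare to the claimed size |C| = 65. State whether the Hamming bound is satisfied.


V_q(n, t) = 11, q^n = 1024, Hamming bound = 93, |C| = 65 ≤ bound (satisfied).

Step 1: Compute V_q(n, t) = Σ_{j=0}^1 C(n, j) (q−1)^j.
  j = 0: C(10,0)·(1)^0 = 1·1 = 1.
  j = 1: C(10,1)·(1)^1 = 10·1 = 10.
  V_q(n, t) = 1 + 10 = 11.
Step 2: q^n = 2^10 = 1024.
Step 3: Hamming bound ⌊q^n / V_q(n,t)⌋ = ⌊1024/11⌋ = 93.
Step 4: Compare |C| = 65 to 93: satisfied.
The claimed |C| lies below the Hamming bound.


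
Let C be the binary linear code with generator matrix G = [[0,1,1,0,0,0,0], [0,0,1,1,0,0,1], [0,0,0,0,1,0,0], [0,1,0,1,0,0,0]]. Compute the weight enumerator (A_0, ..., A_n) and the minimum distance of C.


Weight distribution: A_0 = 1, A_1 = 2, A_2 = 4, A_3 = 6, A_4 = 3. Minimum distance d = 1.

Enumerate all 2^4 = 16 messages m ∈ F_2^4.
For each, compute codeword c = mG in F_2^7, then tally its weight.
  m = 0000 → c = 0000000, weight = 0.
  m = 1000 → c = 0110000, weight = 2.
  m = 0100 → c = 0011001, weight = 3.
  m = 1100 → c = 0101001, weight = 3.
  m = 0010 → c = 0000100, weight = 1.
  m = 1010 → c = 0110100, weight = 3.
  m = 0110 → c = 0011101, weight = 4.
  m = 1110 → c = 0101101, weight = 4.
  m = 0001 → c = 0101000, weight = 2.
  m = 1001 → c = 0011000, weight = 2.
  m = 0101 → c = 0110001, weight = 3.
  m = 1101 → c = 0000001, weight = 1.
  m = 0011 → c = 0101100, weight = 3.
  m = 1011 → c = 0011100, weight = 3.
  m = 0111 → c = 0110101, weight = 4.
  m = 1111 → c = 0000101, weight = 2.
Tally weights:
  weight 0: 1 codewords.
  weight 1: 2 codewords.
  weight 2: 4 codewords.
  weight 3: 6 codewords.
  weight 4: 3 codewords.
Minimum distance d = smallest w > 0 with A_w > 0 = 1.
Sanity: Σ A_w = 16 = 2^4 = 16 ✓.


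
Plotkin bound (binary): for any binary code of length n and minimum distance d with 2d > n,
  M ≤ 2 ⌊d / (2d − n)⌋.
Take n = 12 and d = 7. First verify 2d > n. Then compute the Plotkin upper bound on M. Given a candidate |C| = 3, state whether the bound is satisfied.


Plotkin bound M ≤ 6; given |C| = 3 ≤ bound (satisfied).

Check applicability: 2d = 14, n = 12.
2d − n = 2 > 0, so Plotkin applies.
Compute d/(2d−n) = 7/2 ≈ 3.5000.
⌊d/(2d−n)⌋ = 3.
Plotkin bound: M ≤ 2·3 = 6.
Given |C| = 3, check: satisfied.
This |C| is below the Plotkin bound.


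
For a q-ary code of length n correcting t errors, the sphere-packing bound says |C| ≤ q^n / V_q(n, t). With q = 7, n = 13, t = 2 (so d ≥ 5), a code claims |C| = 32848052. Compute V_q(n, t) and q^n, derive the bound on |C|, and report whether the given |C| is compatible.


V_q(n, t) = 2887, q^n = 96889010407, Hamming bound = 33560446, |C| = 32848052 ≤ bound (satisfied).

Step 1: Compute V_q(n, t) = Σ_{j=0}^2 C(n, j) (q−1)^j.
  j = 0: C(13,0)·(6)^0 = 1·1 = 1.
  j = 1: C(13,1)·(6)^1 = 13·6 = 78.
  j = 2: C(13,2)·(6)^2 = 78·36 = 2808.
  V_q(n, t) = 1 + 78 + 2808 = 2887.
Step 2: q^n = 7^13 = 96889010407.
Step 3: Hamming bound ⌊q^n / V_q(n,t)⌋ = ⌊96889010407/2887⌋ = 33560446.
Step 4: Compare |C| = 32848052 to 33560446: satisfied.
The claimed |C| lies below the Hamming bound.


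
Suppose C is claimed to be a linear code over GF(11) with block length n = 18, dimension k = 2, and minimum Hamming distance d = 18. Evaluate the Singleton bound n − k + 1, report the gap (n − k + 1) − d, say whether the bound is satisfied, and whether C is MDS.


Singleton RHS = n − k + 1 = 17, slack = -1, bound violated (no such code; not MDS).

Singleton bound: d ≤ n − k + 1.
Here n = 18, k = 2, so n − k + 1 = 17.
Given d = 18, check d ≤ 17: NO.
Slack = (n − k + 1) − d = -1.
The slack is negative: d = 18 exceeds n − k + 1 = 17 by 1, so the Singleton bound is violated and no linear [18, 2, 18]_11 code can exist. In particular it is not MDS (MDS requires d = n − k + 1 exactly).
Description: the claimed parameters are [18, 2, 18]_11; such a code would be impossible (violates the Singleton bound).


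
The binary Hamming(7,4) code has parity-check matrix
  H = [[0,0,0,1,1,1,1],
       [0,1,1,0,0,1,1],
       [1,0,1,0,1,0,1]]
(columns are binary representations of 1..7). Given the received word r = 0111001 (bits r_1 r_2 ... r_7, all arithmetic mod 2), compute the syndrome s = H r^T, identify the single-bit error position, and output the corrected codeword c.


s = (0, 1, 0)^T, error position = 2, corrected codeword c = 0011001

Compute s = H r^T mod 2 one row at a time:
  s_1 = 1 + 0 + 0 + 1 = 2 ≡ 0 (mod 2).
  s_2 = 1 + 1 + 0 + 1 = 3 ≡ 1 (mod 2).
  s_3 = 0 + 1 + 0 + 1 = 2 ≡ 0 (mod 2).
s = (0, 1, 0)^T — this equals column 2 of H (binary 010), so error is at position 2.
Correct: flip bit 2 of r = 0111001 to get c = 0011001.


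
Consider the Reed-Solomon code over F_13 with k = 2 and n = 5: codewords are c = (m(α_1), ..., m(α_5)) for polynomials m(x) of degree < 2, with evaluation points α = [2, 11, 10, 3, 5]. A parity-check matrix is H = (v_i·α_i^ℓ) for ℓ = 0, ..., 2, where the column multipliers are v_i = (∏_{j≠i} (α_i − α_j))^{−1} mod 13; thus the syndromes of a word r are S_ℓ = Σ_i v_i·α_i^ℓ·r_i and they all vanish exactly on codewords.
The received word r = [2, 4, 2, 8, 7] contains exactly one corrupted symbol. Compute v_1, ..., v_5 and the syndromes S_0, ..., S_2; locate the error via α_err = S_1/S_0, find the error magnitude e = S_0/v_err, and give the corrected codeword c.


S = (5, 11, 6), error at position 3, error magnitude e = 4, c = [2, 4, 11, 8, 7].

Step 1: column multipliers v_i = (∏_{j≠i}(α_i − α_j))^{−1} mod 13.
  i = 1 (α = 2): (2−11)(2−10)(2−3)(2−5) = (−9)·(−8)·(−1)·(−3) = 216 ≡ 8, so v_1 = 8^{−1} = 5 (mod 13).
  i = 2 (α = 11): (11−2)(11−10)(11−3)(11−5) = 9·1·8·6 = 432 ≡ 3, so v_2 = 3^{−1} = 9 (mod 13).
  i = 3 (α = 10): (10−2)(10−11)(10−3)(10−5) = 8·(−1)·7·5 = −280 ≡ 6, so v_3 = 6^{−1} = 11 (mod 13).
  i = 4 (α = 3): (3−2)(3−11)(3−10)(3−5) = 1·(−8)·(−7)·(−2) = −112 ≡ 5, so v_4 = 5^{−1} = 8 (mod 13).
  i = 5 (α = 5): (5−2)(5−11)(5−10)(5−3) = 3·(−6)·(−5)·2 = 180 ≡ 11, so v_5 = 11^{−1} = 6 (mod 13).
  v = [5, 9, 11, 8, 6].
Step 2: syndromes of r = [2, 4, 2, 8, 7] (all sums mod 13).
  S_0 = Σ v_i r_i = 5·2 + 9·4 + 11·2 + 8·8 + 6·7 = 174 ≡ 5.
  S_1 = Σ v_i α_i r_i = 5·2·2 + 9·11·4 + 11·10·2 + 8·3·8 + 6·5·7 = 1038 ≡ 11.
  α_i^2 mod 13 = [4, 4, 9, 9, 12].
  S_2 = Σ v_i α_i^2 r_i = 5·4·2 + 9·4·4 + 11·9·2 + 8·9·8 + 6·12·7 = 1462 ≡ 6.
  S = (5, 11, 6) ≠ 0, so r is not a codeword (an error is present).
Step 3: locate the error. For a single error e at position i, S_ℓ = v_i·e·α_i^ℓ, so α_err = S_1/S_0.
  S_0^{−1} = 5^{−1} = 8 (mod 13), so α_err = 11·8 = 88 ≡ 10 = α_3. Error position i = 3.
  Consistency check: S_2/S_1 = 6·6 = 36 ≡ 10 = α_err ✓ (single-error assumption holds).
Step 4: error magnitude e = S_0/v_3 = S_0·∏_{j≠3}(α_3 − α_j) = 5·6 = 30 ≡ 4 (mod 13).
Step 5: correct position 3: c_3 = r_3 − e = 2 − 4 ≡ 11 (mod 13). Hence c = [2, 4, 11, 8, 7].
  Check: interpolating c through the α_i gives m(x) = 3 + 6·x (degree < 2) with m(α_i) = c_i for every i, so c is indeed a codeword.


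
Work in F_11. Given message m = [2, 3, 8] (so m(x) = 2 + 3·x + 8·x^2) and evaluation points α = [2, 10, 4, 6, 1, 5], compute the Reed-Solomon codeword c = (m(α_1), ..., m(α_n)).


c = [7, 7, 10, 0, 2, 8]

Message polynomial: m(x) = 2 + 3·x + 8·x^2 (mod 11).
For each evaluation point α_i, compute m(α_i) mod 11:
  α_1 = 2: Horner steps 8 → 8 → 7, so m(2) = 7.
  α_2 = 10: Horner steps 8 → 6 → 7, so m(10) = 7.
  α_3 = 4: Horner steps 8 → 2 → 10, so m(4) = 10.
  α_4 = 6: Horner steps 8 → 7 → 0, so m(6) = 0.
  α_5 = 1: Horner steps 8 → 0 → 2, so m(1) = 2.
  α_6 = 5: Horner steps 8 → 10 → 8, so m(5) = 8.
Codeword c = [7, 7, 10, 0, 2, 8] ∈ F_11^6.


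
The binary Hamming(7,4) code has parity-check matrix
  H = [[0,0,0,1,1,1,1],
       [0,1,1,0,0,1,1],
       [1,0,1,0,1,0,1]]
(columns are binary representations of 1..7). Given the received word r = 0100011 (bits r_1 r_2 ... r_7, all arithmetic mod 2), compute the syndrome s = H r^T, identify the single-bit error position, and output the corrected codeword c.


s = (0, 1, 1)^T, error position = 3, corrected codeword c = 0110011

Compute s = H r^T mod 2 one row at a time:
  s_1 = 0 + 0 + 1 + 1 = 2 ≡ 0 (mod 2).
  s_2 = 1 + 0 + 1 + 1 = 3 ≡ 1 (mod 2).
  s_3 = 0 + 0 + 0 + 1 = 1 ≡ 1 (mod 2).
s = (0, 1, 1)^T — this equals column 3 of H (binary 011), so error is at position 3.
Correct: flip bit 3 of r = 0100011 to get c = 0110011.


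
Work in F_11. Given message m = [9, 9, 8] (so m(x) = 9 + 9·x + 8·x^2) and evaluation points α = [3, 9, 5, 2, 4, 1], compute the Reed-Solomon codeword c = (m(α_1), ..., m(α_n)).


c = [9, 1, 1, 4, 8, 4]

Message polynomial: m(x) = 9 + 9·x + 8·x^2 (mod 11).
For each evaluation point α_i, compute m(α_i) mod 11:
  α_1 = 3: Horner steps 8 → 0 → 9, so m(3) = 9.
  α_2 = 9: Horner steps 8 → 4 → 1, so m(9) = 1.
  α_3 = 5: Horner steps 8 → 5 → 1, so m(5) = 1.
  α_4 = 2: Horner steps 8 → 3 → 4, so m(2) = 4.
  α_5 = 4: Horner steps 8 → 8 → 8, so m(4) = 8.
  α_6 = 1: Horner steps 8 → 6 → 4, so m(1) = 4.
Codeword c = [9, 1, 1, 4, 8, 4] ∈ F_11^6.


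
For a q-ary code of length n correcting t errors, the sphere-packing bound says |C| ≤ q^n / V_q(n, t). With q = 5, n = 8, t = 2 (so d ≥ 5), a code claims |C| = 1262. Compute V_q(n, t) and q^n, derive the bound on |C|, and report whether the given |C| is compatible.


V_q(n, t) = 481, q^n = 390625, Hamming bound = 812, |C| = 1262 > bound (violated).

Step 1: Compute V_q(n, t) = Σ_{j=0}^2 C(n, j) (q−1)^j.
  j = 0: C(8,0)·(4)^0 = 1·1 = 1.
  j = 1: C(8,1)·(4)^1 = 8·4 = 32.
  j = 2: C(8,2)·(4)^2 = 28·16 = 448.
  V_q(n, t) = 1 + 32 + 448 = 481.
Step 2: q^n = 5^8 = 390625.
Step 3: Hamming bound ⌊q^n / V_q(n,t)⌋ = ⌊390625/481⌋ = 812.
Step 4: Compare |C| = 1262 to 812: violated.
The claimed |C| lies above the Hamming bound, so no 5-ary code of length 8 with d ≥ 5 can have 1262 codewords.


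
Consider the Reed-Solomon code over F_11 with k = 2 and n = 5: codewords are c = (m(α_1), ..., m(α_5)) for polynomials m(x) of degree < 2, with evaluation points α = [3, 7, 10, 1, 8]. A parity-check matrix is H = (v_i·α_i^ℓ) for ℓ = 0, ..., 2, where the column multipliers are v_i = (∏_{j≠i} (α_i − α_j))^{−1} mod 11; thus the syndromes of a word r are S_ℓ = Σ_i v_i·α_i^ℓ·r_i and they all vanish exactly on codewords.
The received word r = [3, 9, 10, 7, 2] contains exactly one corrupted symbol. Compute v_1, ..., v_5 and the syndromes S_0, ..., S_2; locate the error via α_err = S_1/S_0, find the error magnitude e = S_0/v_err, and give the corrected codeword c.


S = (9, 5, 4), error at position 1, error magnitude e = 10, c = [4, 9, 10, 7, 2].

Step 1: column multipliers v_i = (∏_{j≠i}(α_i − α_j))^{−1} mod 11.
  i = 1 (α = 3): (3−7)(3−10)(3−1)(3−8) = (−4)·(−7)·2·(−5) = −280 ≡ 6, so v_1 = 6^{−1} = 2 (mod 11).
  i = 2 (α = 7): (7−3)(7−10)(7−1)(7−8) = 4·(−3)·6·(−1) = 72 ≡ 6, so v_2 = 6^{−1} = 2 (mod 11).
  i = 3 (α = 10): (10−3)(10−7)(10−1)(10−8) = 7·3·9·2 = 378 ≡ 4, so v_3 = 4^{−1} = 3 (mod 11).
  i = 4 (α = 1): (1−3)(1−7)(1−10)(1−8) = (−2)·(−6)·(−9)·(−7) = 756 ≡ 8, so v_4 = 8^{−1} = 7 (mod 11).
  i = 5 (α = 8): (8−3)(8−7)(8−10)(8−1) = 5·1·(−2)·7 = −70 ≡ 7, so v_5 = 7^{−1} = 8 (mod 11).
  v = [2, 2, 3, 7, 8].
Step 2: syndromes of r = [3, 9, 10, 7, 2] (all sums mod 11).
  S_0 = Σ v_i r_i = 2·3 + 2·9 + 3·10 + 7·7 + 8·2 = 119 ≡ 9.
  S_1 = Σ v_i α_i r_i = 2·3·3 + 2·7·9 + 3·10·10 + 7·1·7 + 8·8·2 = 621 ≡ 5.
  α_i^2 mod 11 = [9, 5, 1, 1, 9].
  S_2 = Σ v_i α_i^2 r_i = 2·9·3 + 2·5·9 + 3·1·10 + 7·1·7 + 8·9·2 = 367 ≡ 4.
  S = (9, 5, 4) ≠ 0, so r is not a codeword (an error is present).
Step 3: locate the error. For a single error e at position i, S_ℓ = v_i·e·α_i^ℓ, so α_err = S_1/S_0.
  S_0^{−1} = 9^{−1} = 5 (mod 11), so α_err = 5·5 = 25 ≡ 3 = α_1. Error position i = 1.
  Consistency check: S_2/S_1 = 4·9 = 36 ≡ 3 = α_err ✓ (single-error assumption holds).
Step 4: error magnitude e = S_0/v_1 = S_0·∏_{j≠1}(α_1 − α_j) = 9·6 = 54 ≡ 10 (mod 11).
Step 5: correct position 1: c_1 = r_1 − e = 3 − 10 ≡ 4 (mod 11). Hence c = [4, 9, 10, 7, 2].
  Check: interpolating c through the α_i gives m(x) = 3 + 4·x (degree < 2) with m(α_i) = c_i for every i, so c is indeed a codeword.


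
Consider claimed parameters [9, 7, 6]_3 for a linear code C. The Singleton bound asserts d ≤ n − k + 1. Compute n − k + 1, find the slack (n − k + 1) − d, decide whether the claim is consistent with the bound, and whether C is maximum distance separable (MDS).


Singleton RHS = n − k + 1 = 3, slack = -3, bound violated (no such code; not MDS).

Singleton bound: d ≤ n − k + 1.
Here n = 9, k = 7, so n − k + 1 = 3.
Given d = 6, check d ≤ 3: NO.
Slack = (n − k + 1) − d = -3.
The slack is negative: d = 6 exceeds n − k + 1 = 3 by 3, so the Singleton bound is violated and no linear [9, 7, 6]_3 code can exist. In particular it is not MDS (MDS requires d = n − k + 1 exactly).
Description: the claimed parameters are [9, 7, 6]_3; such a code would be impossible (violates the Singleton bound).


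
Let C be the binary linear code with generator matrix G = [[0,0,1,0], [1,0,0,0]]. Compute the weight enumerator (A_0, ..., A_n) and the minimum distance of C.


Weight distribution: A_0 = 1, A_1 = 2, A_2 = 1. Minimum distance d = 1.

Enumerate all 2^2 = 4 messages m ∈ F_2^2.
For each, compute codeword c = mG in F_2^4, then tally its weight.
  m = 00 → c = 0000, weight = 0.
  m = 10 → c = 0010, weight = 1.
  m = 01 → c = 1000, weight = 1.
  m = 11 → c = 1010, weight = 2.
Tally weights:
  weight 0: 1 codewords.
  weight 1: 2 codewords.
  weight 2: 1 codewords.
Minimum distance d = smallest w > 0 with A_w > 0 = 1.
Sanity: Σ A_w = 4 = 2^2 = 4 ✓.


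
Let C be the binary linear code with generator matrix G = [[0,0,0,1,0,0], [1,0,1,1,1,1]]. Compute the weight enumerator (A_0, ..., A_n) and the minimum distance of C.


Weight distribution: A_0 = 1, A_1 = 1, A_4 = 1, A_5 = 1. Minimum distance d = 1.

Enumerate all 2^2 = 4 messages m ∈ F_2^2.
For each, compute codeword c = mG in F_2^6, then tally its weight.
  m = 00 → c = 000000, weight = 0.
  m = 10 → c = 000100, weight = 1.
  m = 01 → c = 101111, weight = 5.
  m = 11 → c = 101011, weight = 4.
Tally weights:
  weight 0: 1 codewords.
  weight 1: 1 codewords.
  weight 4: 1 codewords.
  weight 5: 1 codewords.
Minimum distance d = smallest w > 0 with A_w > 0 = 1.
Sanity: Σ A_w = 4 = 2^2 = 4 ✓.


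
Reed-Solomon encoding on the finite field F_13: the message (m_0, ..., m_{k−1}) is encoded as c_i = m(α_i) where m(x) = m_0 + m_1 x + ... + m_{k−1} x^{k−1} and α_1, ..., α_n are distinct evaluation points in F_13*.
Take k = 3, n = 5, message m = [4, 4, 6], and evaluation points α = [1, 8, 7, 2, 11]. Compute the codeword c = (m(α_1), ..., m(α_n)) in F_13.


c = [1, 4, 1, 10, 7]

Message polynomial: m(x) = 4 + 4·x + 6·x^2 (mod 13).
For each evaluation point α_i, compute m(α_i) mod 13:
  α_1 = 1: Horner steps 6 → 10 → 1, so m(1) = 1.
  α_2 = 8: Horner steps 6 → 0 → 4, so m(8) = 4.
  α_3 = 7: Horner steps 6 → 7 → 1, so m(7) = 1.
  α_4 = 2: Horner steps 6 → 3 → 10, so m(2) = 10.
  α_5 = 11: Horner steps 6 → 5 → 7, so m(11) = 7.
Codeword c = [1, 4, 1, 10, 7] ∈ F_13^5.


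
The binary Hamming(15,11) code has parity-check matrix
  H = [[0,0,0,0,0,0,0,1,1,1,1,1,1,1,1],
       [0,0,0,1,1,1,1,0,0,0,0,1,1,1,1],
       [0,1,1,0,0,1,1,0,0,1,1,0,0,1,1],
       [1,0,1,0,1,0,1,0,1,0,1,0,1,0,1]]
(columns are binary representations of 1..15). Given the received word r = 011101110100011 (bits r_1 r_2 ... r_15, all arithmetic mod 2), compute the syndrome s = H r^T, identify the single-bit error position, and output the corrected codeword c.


s = (0, 1, 1, 1)^T, error position = 7, corrected codeword c = 011101010100011

Compute s = H r^T mod 2 one row at a time:
  s_1 = 1 + 0 + 1 + 0 + 0 + 0 + 1 + 1 = 4 ≡ 0 (mod 2).
  s_2 = 1 + 0 + 1 + 1 + 0 + 0 + 1 + 1 = 5 ≡ 1 (mod 2).
  s_3 = 1 + 1 + 1 + 1 + 1 + 0 + 1 + 1 = 7 ≡ 1 (mod 2).
  s_4 = 0 + 1 + 0 + 1 + 0 + 0 + 0 + 1 = 3 ≡ 1 (mod 2).
s = (0, 1, 1, 1)^T — this equals column 7 of H (binary 0111), so error is at position 7.
Correct: flip bit 7 of r = 011101110100011 to get c = 011101010100011.


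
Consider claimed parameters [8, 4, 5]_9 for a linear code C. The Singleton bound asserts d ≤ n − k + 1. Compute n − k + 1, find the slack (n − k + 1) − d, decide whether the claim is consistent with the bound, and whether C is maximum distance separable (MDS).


Singleton RHS = n − k + 1 = 5, slack = 0, bound satisfied, MDS.

Singleton bound: d ≤ n − k + 1.
Here n = 8, k = 4, so n − k + 1 = 5.
Given d = 5, check d ≤ 5: YES.
Slack = (n − k + 1) − d = 0.
The code is MDS (slack = 0).
Description: the claimed parameters are [8, 4, 5]_9; such a code would be MDS (meets Singleton bound).


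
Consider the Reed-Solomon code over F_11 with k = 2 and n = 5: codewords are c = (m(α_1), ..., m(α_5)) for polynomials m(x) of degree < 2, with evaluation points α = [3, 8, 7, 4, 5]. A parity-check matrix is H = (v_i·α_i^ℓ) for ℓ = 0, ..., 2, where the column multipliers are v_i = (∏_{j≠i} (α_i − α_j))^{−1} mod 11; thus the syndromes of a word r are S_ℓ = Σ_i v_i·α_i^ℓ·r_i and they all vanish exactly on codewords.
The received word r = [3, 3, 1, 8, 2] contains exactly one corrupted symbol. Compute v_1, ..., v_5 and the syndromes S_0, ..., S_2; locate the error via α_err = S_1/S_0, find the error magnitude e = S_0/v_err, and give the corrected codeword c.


S = (6, 4, 10), error at position 2, error magnitude e = 8, c = [3, 6, 1, 8, 2].

Step 1: column multipliers v_i = (∏_{j≠i}(α_i − α_j))^{−1} mod 11.
  i = 1 (α = 3): (3−8)(3−7)(3−4)(3−5) = (−5)·(−4)·(−1)·(−2) = 40 ≡ 7, so v_1 = 7^{−1} = 8 (mod 11).
  i = 2 (α = 8): (8−3)(8−7)(8−4)(8−5) = 5·1·4·3 = 60 ≡ 5, so v_2 = 5^{−1} = 9 (mod 11).
  i = 3 (α = 7): (7−3)(7−8)(7−4)(7−5) = 4·(−1)·3·2 = −24 ≡ 9, so v_3 = 9^{−1} = 5 (mod 11).
  i = 4 (α = 4): (4−3)(4−8)(4−7)(4−5) = 1·(−4)·(−3)·(−1) = −12 ≡ 10, so v_4 = 10^{−1} = 10 (mod 11).
  i = 5 (α = 5): (5−3)(5−8)(5−7)(5−4) = 2·(−3)·(−2)·1 = 12 ≡ 1, so v_5 = 1^{−1} = 1 (mod 11).
  v = [8, 9, 5, 10, 1].
Step 2: syndromes of r = [3, 3, 1, 8, 2] (all sums mod 11).
  S_0 = Σ v_i r_i = 8·3 + 9·3 + 5·1 + 10·8 + 1·2 = 138 ≡ 6.
  S_1 = Σ v_i α_i r_i = 8·3·3 + 9·8·3 + 5·7·1 + 10·4·8 + 1·5·2 = 653 ≡ 4.
  α_i^2 mod 11 = [9, 9, 5, 5, 3].
  S_2 = Σ v_i α_i^2 r_i = 8·9·3 + 9·9·3 + 5·5·1 + 10·5·8 + 1·3·2 = 890 ≡ 10.
  S = (6, 4, 10) ≠ 0, so r is not a codeword (an error is present).
Step 3: locate the error. For a single error e at position i, S_ℓ = v_i·e·α_i^ℓ, so α_err = S_1/S_0.
  S_0^{−1} = 6^{−1} = 2 (mod 11), so α_err = 4·2 = 8 ≡ 8 = α_2. Error position i = 2.
  Consistency check: S_2/S_1 = 10·3 = 30 ≡ 8 = α_err ✓ (single-error assumption holds).
Step 4: error magnitude e = S_0/v_2 = S_0·∏_{j≠2}(α_2 − α_j) = 6·5 = 30 ≡ 8 (mod 11).
Step 5: correct position 2: c_2 = r_2 − e = 3 − 8 ≡ 6 (mod 11). Hence c = [3, 6, 1, 8, 2].
  Check: interpolating c through the α_i gives m(x) = 10 + 5·x (degree < 2) with m(α_i) = c_i for every i, so c is indeed a codeword.


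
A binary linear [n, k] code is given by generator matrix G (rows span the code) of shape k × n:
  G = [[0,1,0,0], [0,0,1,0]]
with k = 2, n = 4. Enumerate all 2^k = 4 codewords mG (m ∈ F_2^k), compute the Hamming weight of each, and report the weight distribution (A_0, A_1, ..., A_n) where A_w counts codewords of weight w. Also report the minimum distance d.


Weight distribution: A_0 = 1, A_1 = 2, A_2 = 1. Minimum distance d = 1.

Enumerate all 2^2 = 4 messages m ∈ F_2^2.
For each, compute codeword c = mG in F_2^4, then tally its weight.
  m = 00 → c = 0000, weight = 0.
  m = 10 → c = 0100, weight = 1.
  m = 01 → c = 0010, weight = 1.
  m = 11 → c = 0110, weight = 2.
Tally weights:
  weight 0: 1 codewords.
  weight 1: 2 codewords.
  weight 2: 1 codewords.
Minimum distance d = smallest w > 0 with A_w > 0 = 1.
Sanity: Σ A_w = 4 = 2^2 = 4 ✓.


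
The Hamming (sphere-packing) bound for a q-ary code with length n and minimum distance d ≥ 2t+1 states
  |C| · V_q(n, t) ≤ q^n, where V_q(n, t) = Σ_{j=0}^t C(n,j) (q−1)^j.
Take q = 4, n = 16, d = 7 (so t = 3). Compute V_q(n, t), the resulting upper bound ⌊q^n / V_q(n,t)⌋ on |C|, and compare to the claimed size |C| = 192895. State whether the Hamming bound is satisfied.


V_q(n, t) = 16249, q^n = 4294967296, Hamming bound = 264321, |C| = 192895 ≤ bound (satisfied).

Step 1: Compute V_q(n, t) = Σ_{j=0}^3 C(n, j) (q−1)^j.
  j = 0: C(16,0)·(3)^0 = 1·1 = 1.
  j = 1: C(16,1)·(3)^1 = 16·3 = 48.
  j = 2: C(16,2)·(3)^2 = 120·9 = 1080.
  j = 3: C(16,3)·(3)^3 = 560·27 = 15120.
  V_q(n, t) = 1 + 48 + 1080 + 15120 = 16249.
Step 2: q^n = 4^16 = 4294967296.
Step 3: Hamming bound ⌊q^n / V_q(n,t)⌋ = ⌊4294967296/16249⌋ = 264321.
Step 4: Compare |C| = 192895 to 264321: satisfied.
The claimed |C| lies below the Hamming bound.


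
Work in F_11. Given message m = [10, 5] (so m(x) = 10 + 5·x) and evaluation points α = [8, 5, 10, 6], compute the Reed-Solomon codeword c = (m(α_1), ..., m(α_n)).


c = [6, 2, 5, 7]

Message polynomial: m(x) = 10 + 5·x (mod 11).
For each evaluation point α_i, compute m(α_i) mod 11:
  α_1 = 8: Horner steps 5 → 6, so m(8) = 6.
  α_2 = 5: Horner steps 5 → 2, so m(5) = 2.
  α_3 = 10: Horner steps 5 → 5, so m(10) = 5.
  α_4 = 6: Horner steps 5 → 7, so m(6) = 7.
Codeword c = [6, 2, 5, 7] ∈ F_11^4.


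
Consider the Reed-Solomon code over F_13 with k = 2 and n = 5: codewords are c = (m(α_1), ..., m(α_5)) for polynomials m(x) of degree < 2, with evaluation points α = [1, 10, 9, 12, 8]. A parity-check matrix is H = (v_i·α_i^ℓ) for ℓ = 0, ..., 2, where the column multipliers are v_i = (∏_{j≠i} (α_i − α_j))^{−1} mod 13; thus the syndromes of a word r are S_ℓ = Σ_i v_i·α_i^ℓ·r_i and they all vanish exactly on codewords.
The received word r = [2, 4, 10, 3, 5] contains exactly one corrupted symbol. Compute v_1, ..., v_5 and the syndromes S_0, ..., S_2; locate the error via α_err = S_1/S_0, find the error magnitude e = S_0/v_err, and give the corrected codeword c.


S = (7, 11, 8), error at position 3, error magnitude e = 12, c = [2, 4, 11, 3, 5].

Step 1: column multipliers v_i = (∏_{j≠i}(α_i − α_j))^{−1} mod 13.
  i = 1 (α = 1): (1−10)(1−9)(1−12)(1−8) = (−9)·(−8)·(−11)·(−7) = 5544 ≡ 6, so v_1 = 6^{−1} = 11 (mod 13).
  i = 2 (α = 10): (10−1)(10−9)(10−12)(10−8) = 9·1·(−2)·2 = −36 ≡ 3, so v_2 = 3^{−1} = 9 (mod 13).
  i = 3 (α = 9): (9−1)(9−10)(9−12)(9−8) = 8·(−1)·(−3)·1 = 24 ≡ 11, so v_3 = 11^{−1} = 6 (mod 13).
  i = 4 (α = 12): (12−1)(12−10)(12−9)(12−8) = 11·2·3·4 = 264 ≡ 4, so v_4 = 4^{−1} = 10 (mod 13).
  i = 5 (α = 8): (8−1)(8−10)(8−9)(8−12) = 7·(−2)·(−1)·(−4) = −56 ≡ 9, so v_5 = 9^{−1} = 3 (mod 13).
  v = [11, 9, 6, 10, 3].
Step 2: syndromes of r = [2, 4, 10, 3, 5] (all sums mod 13).
  S_0 = Σ v_i r_i = 11·2 + 9·4 + 6·10 + 10·3 + 3·5 = 163 ≡ 7.
  S_1 = Σ v_i α_i r_i = 11·1·2 + 9·10·4 + 6·9·10 + 10·12·3 + 3·8·5 = 1402 ≡ 11.
  α_i^2 mod 13 = [1, 9, 3, 1, 12].
  S_2 = Σ v_i α_i^2 r_i = 11·1·2 + 9·9·4 + 6·3·10 + 10·1·3 + 3·12·5 = 736 ≡ 8.
  S = (7, 11, 8) ≠ 0, so r is not a codeword (an error is present).
Step 3: locate the error. For a single error e at position i, S_ℓ = v_i·e·α_i^ℓ, so α_err = S_1/S_0.
  S_0^{−1} = 7^{−1} = 2 (mod 13), so α_err = 11·2 = 22 ≡ 9 = α_3. Error position i = 3.
  Consistency check: S_2/S_1 = 8·6 = 48 ≡ 9 = α_err ✓ (single-error assumption holds).
Step 4: error magnitude e = S_0/v_3 = S_0·∏_{j≠3}(α_3 − α_j) = 7·11 = 77 ≡ 12 (mod 13).
Step 5: correct position 3: c_3 = r_3 − e = 10 − 12 ≡ 11 (mod 13). Hence c = [2, 4, 11, 3, 5].
  Check: interpolating c through the α_i gives m(x) = 9 + 6·x (degree < 2) with m(α_i) = c_i for every i, so c is indeed a codeword.


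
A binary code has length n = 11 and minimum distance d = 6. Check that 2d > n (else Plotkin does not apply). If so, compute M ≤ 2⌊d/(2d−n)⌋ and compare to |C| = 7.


Plotkin bound M ≤ 12; given |C| = 7 ≤ bound (satisfied).

Check applicability: 2d = 12, n = 11.
2d − n = 1 > 0, so Plotkin applies.
Compute d/(2d−n) = 6/1 ≈ 6.0000.
⌊d/(2d−n)⌋ = 6.
Plotkin bound: M ≤ 2·6 = 12.
Given |C| = 7, check: satisfied.
This |C| is below the Plotkin bound.


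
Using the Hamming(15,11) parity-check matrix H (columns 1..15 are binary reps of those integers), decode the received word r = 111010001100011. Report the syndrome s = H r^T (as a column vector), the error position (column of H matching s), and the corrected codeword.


s = (0, 1, 1, 1)^T, error position = 7, corrected codeword c = 111010101100011

Compute s = H r^T mod 2 one row at a time:
  s_1 = 0 + 1 + 1 + 0 + 0 + 0 + 1 + 1 = 4 ≡ 0 (mod 2).
  s_2 = 0 + 1 + 0 + 0 + 0 + 0 + 1 + 1 = 3 ≡ 1 (mod 2).
  s_3 = 1 + 1 + 0 + 0 + 1 + 0 + 1 + 1 = 5 ≡ 1 (mod 2).
  s_4 = 1 + 1 + 1 + 0 + 1 + 0 + 0 + 1 = 5 ≡ 1 (mod 2).
s = (0, 1, 1, 1)^T — this equals column 7 of H (binary 0111), so error is at position 7.
Correct: flip bit 7 of r = 111010001100011 to get c = 111010101100011.


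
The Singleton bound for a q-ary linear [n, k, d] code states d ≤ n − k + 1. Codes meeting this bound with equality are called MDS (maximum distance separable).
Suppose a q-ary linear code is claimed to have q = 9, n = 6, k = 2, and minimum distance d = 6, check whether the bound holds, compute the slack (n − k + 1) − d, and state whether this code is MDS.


Singleton RHS = n − k + 1 = 5, slack = -1, bound violated (no such code; not MDS).

Singleton bound: d ≤ n − k + 1.
Here n = 6, k = 2, so n − k + 1 = 5.
Given d = 6, check d ≤ 5: NO.
Slack = (n − k + 1) − d = -1.
The slack is negative: d = 6 exceeds n − k + 1 = 5 by 1, so the Singleton bound is violated and no linear [6, 2, 6]_9 code can exist. In particular it is not MDS (MDS requires d = n − k + 1 exactly).
Description: the claimed parameters are [6, 2, 6]_9; such a code would be impossible (violates the Singleton bound).


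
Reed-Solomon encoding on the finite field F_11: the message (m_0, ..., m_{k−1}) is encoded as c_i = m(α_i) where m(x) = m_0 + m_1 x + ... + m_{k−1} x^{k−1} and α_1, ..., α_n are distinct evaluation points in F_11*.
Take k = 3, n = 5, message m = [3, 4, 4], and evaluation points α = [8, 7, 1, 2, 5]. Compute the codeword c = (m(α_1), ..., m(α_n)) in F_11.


c = [5, 7, 0, 5, 2]

Message polynomial: m(x) = 3 + 4·x + 4·x^2 (mod 11).
For each evaluation point α_i, compute m(α_i) mod 11:
  α_1 = 8: Horner steps 4 → 3 → 5, so m(8) = 5.
  α_2 = 7: Horner steps 4 → 10 → 7, so m(7) = 7.
  α_3 = 1: Horner steps 4 → 8 → 0, so m(1) = 0.
  α_4 = 2: Horner steps 4 → 1 → 5, so m(2) = 5.
  α_5 = 5: Horner steps 4 → 2 → 2, so m(5) = 2.
Codeword c = [5, 7, 0, 5, 2] ∈ F_11^5.


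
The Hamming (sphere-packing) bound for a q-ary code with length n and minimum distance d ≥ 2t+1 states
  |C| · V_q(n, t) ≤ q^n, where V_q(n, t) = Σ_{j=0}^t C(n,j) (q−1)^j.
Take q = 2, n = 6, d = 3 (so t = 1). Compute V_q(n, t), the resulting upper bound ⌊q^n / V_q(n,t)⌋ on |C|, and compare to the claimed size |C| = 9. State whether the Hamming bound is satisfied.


V_q(n, t) = 7, q^n = 64, Hamming bound = 9, |C| = 9 ≤ bound (satisfied).

Step 1: Compute V_q(n, t) = Σ_{j=0}^1 C(n, j) (q−1)^j.
  j = 0: C(6,0)·(1)^0 = 1·1 = 1.
  j = 1: C(6,1)·(1)^1 = 6·1 = 6.
  V_q(n, t) = 1 + 6 = 7.
Step 2: q^n = 2^6 = 64.
Step 3: Hamming bound ⌊q^n / V_q(n,t)⌋ = ⌊64/7⌋ = 9.
Step 4: Compare |C| = 9 to 9: satisfied.
The claimed |C| lies at the Hamming bound (tight).


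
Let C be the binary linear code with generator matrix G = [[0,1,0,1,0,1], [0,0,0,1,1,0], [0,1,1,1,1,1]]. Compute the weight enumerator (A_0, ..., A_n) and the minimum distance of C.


Weight distribution: A_0 = 1, A_2 = 3, A_3 = 3, A_5 = 1. Minimum distance d = 2.

Enumerate all 2^3 = 8 messages m ∈ F_2^3.
For each, compute codeword c = mG in F_2^6, then tally its weight.
  m = 000 → c = 000000, weight = 0.
  m = 100 → c = 010101, weight = 3.
  m = 010 → c = 000110, weight = 2.
  m = 110 → c = 010011, weight = 3.
  m = 001 → c = 011111, weight = 5.
  m = 101 → c = 001010, weight = 2.
  m = 011 → c = 011001, weight = 3.
  m = 111 → c = 001100, weight = 2.
Tally weights:
  weight 0: 1 codewords.
  weight 2: 3 codewords.
  weight 3: 3 codewords.
  weight 5: 1 codewords.
Minimum distance d = smallest w > 0 with A_w > 0 = 2.
Sanity: Σ A_w = 8 = 2^3 = 8 ✓.


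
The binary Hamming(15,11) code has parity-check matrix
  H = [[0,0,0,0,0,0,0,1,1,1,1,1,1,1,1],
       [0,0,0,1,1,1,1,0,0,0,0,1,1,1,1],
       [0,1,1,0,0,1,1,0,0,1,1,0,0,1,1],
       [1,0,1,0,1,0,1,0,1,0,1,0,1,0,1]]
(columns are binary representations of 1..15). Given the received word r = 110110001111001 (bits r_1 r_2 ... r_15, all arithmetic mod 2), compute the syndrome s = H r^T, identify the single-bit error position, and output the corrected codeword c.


s = (1, 0, 0, 1)^T, error position = 9, corrected codeword c = 110110000111001

Compute s = H r^T mod 2 one row at a time:
  s_1 = 0 + 1 + 1 + 1 + 1 + 0 + 0 + 1 = 5 ≡ 1 (mod 2).
  s_2 = 1 + 1 + 0 + 0 + 1 + 0 + 0 + 1 = 4 ≡ 0 (mod 2).
  s_3 = 1 + 0 + 0 + 0 + 1 + 1 + 0 + 1 = 4 ≡ 0 (mod 2).
  s_4 = 1 + 0 + 1 + 0 + 1 + 1 + 0 + 1 = 5 ≡ 1 (mod 2).
s = (1, 0, 0, 1)^T — this equals column 9 of H (binary 1001), so error is at position 9.
Correct: flip bit 9 of r = 110110001111001 to get c = 110110000111001.


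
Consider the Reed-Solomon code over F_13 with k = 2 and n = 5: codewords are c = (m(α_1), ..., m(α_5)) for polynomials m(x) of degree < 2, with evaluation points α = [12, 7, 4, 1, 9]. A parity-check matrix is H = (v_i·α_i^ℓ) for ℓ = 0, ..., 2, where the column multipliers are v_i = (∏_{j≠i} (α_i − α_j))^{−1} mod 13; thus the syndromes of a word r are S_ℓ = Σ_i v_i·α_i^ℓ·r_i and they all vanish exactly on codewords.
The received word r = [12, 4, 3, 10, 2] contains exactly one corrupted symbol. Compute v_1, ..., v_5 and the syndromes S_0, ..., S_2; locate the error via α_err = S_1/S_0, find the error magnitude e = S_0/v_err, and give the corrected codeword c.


S = (12, 9, 10), error at position 3, error magnitude e = 9, c = [12, 4, 7, 10, 2].

Step 1: column multipliers v_i = (∏_{j≠i}(α_i − α_j))^{−1} mod 13.
  i = 1 (α = 12): (12−7)(12−4)(12−1)(12−9) = 5·8·11·3 = 1320 ≡ 7, so v_1 = 7^{−1} = 2 (mod 13).
  i = 2 (α = 7): (7−12)(7−4)(7−1)(7−9) = (−5)·3·6·(−2) = 180 ≡ 11, so v_2 = 11^{−1} = 6 (mod 13).
  i = 3 (α = 4): (4−12)(4−7)(4−1)(4−9) = (−8)·(−3)·3·(−5) = −360 ≡ 4, so v_3 = 4^{−1} = 10 (mod 13).
  i = 4 (α = 1): (1−12)(1−7)(1−4)(1−9) = (−11)·(−6)·(−3)·(−8) = 1584 ≡ 11, so v_4 = 11^{−1} = 6 (mod 13).
  i = 5 (α = 9): (9−12)(9−7)(9−4)(9−1) = (−3)·2·5·8 = −240 ≡ 7, so v_5 = 7^{−1} = 2 (mod 13).
  v = [2, 6, 10, 6, 2].
Step 2: syndromes of r = [12, 4, 3, 10, 2] (all sums mod 13).
  S_0 = Σ v_i r_i = 2·12 + 6·4 + 10·3 + 6·10 + 2·2 = 142 ≡ 12.
  S_1 = Σ v_i α_i r_i = 2·12·12 + 6·7·4 + 10·4·3 + 6·1·10 + 2·9·2 = 672 ≡ 9.
  α_i^2 mod 13 = [1, 10, 3, 1, 3].
  S_2 = Σ v_i α_i^2 r_i = 2·1·12 + 6·10·4 + 10·3·3 + 6·1·10 + 2·3·2 = 426 ≡ 10.
  S = (12, 9, 10) ≠ 0, so r is not a codeword (an error is present).
Step 3: locate the error. For a single error e at position i, S_ℓ = v_i·e·α_i^ℓ, so α_err = S_1/S_0.
  S_0^{−1} = 12^{−1} = 12 (mod 13), so α_err = 9·12 = 108 ≡ 4 = α_3. Error position i = 3.
  Consistency check: S_2/S_1 = 10·3 = 30 ≡ 4 = α_err ✓ (single-error assumption holds).
Step 4: error magnitude e = S_0/v_3 = S_0·∏_{j≠3}(α_3 − α_j) = 12·4 = 48 ≡ 9 (mod 13).
Step 5: correct position 3: c_3 = r_3 − e = 3 − 9 ≡ 7 (mod 13). Hence c = [12, 4, 7, 10, 2].
  Check: interpolating c through the α_i gives m(x) = 11 + 12·x (degree < 2) with m(α_i) = c_i for every i, so c is indeed a codeword.


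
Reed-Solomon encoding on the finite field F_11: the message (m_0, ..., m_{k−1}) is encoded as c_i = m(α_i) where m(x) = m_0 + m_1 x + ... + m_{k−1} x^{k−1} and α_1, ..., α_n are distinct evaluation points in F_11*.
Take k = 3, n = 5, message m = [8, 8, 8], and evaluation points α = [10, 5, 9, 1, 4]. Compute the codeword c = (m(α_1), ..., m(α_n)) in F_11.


c = [8, 6, 2, 2, 3]

Message polynomial: m(x) = 8 + 8·x + 8·x^2 (mod 11).
For each evaluation point α_i, compute m(α_i) mod 11:
  α_1 = 10: Horner steps 8 → 0 → 8, so m(10) = 8.
  α_2 = 5: Horner steps 8 → 4 → 6, so m(5) = 6.
  α_3 = 9: Horner steps 8 → 3 → 2, so m(9) = 2.
  α_4 = 1: Horner steps 8 → 5 → 2, so m(1) = 2.
  α_5 = 4: Horner steps 8 → 7 → 3, so m(4) = 3.
Codeword c = [8, 6, 2, 2, 3] ∈ F_11^5.


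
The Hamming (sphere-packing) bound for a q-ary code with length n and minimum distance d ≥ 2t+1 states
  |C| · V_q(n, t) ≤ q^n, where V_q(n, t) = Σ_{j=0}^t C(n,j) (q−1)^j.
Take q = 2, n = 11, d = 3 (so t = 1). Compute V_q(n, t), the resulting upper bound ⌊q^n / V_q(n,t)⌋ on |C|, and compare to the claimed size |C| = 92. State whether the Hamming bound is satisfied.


V_q(n, t) = 12, q^n = 2048, Hamming bound = 170, |C| = 92 ≤ bound (satisfied).

Step 1: Compute V_q(n, t) = Σ_{j=0}^1 C(n, j) (q−1)^j.
  j = 0: C(11,0)·(1)^0 = 1·1 = 1.
  j = 1: C(11,1)·(1)^1 = 11·1 = 11.
  V_q(n, t) = 1 + 11 = 12.
Step 2: q^n = 2^11 = 2048.
Step 3: Hamming bound ⌊q^n / V_q(n,t)⌋ = ⌊2048/12⌋ = 170.
Step 4: Compare |C| = 92 to 170: satisfied.
The claimed |C| lies below the Hamming bound.


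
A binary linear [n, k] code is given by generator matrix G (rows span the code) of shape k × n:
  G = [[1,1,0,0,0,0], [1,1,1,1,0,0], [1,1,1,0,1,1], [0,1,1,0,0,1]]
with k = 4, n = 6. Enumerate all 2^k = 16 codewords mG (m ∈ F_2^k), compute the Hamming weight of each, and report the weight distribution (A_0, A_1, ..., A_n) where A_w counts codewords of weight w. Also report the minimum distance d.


Weight distribution: A_0 = 1, A_2 = 4, A_3 = 6, A_4 = 3, A_5 = 2. Minimum distance d = 2.

Enumerate all 2^4 = 16 messages m ∈ F_2^4.
For each, compute codeword c = mG in F_2^6, then tally its weight.
  m = 0000 → c = 000000, weight = 0.
  m = 1000 → c = 110000, weight = 2.
  m = 0100 → c = 111100, weight = 4.
  m = 1100 → c = 001100, weight = 2.
  m = 0010 → c = 111011, weight = 5.
  m = 1010 → c = 001011, weight = 3.
  m = 0110 → c = 000111, weight = 3.
  m = 1110 → c = 110111, weight = 5.
  m = 0001 → c = 011001, weight = 3.
  m = 1001 → c = 101001, weight = 3.
  m = 0101 → c = 100101, weight = 3.
  m = 1101 → c = 010101, weight = 3.
  m = 0011 → c = 100010, weight = 2.
  m = 1011 → c = 010010, weight = 2.
  m = 0111 → c = 011110, weight = 4.
  m = 1111 → c = 101110, weight = 4.
Tally weights:
  weight 0: 1 codewords.
  weight 2: 4 codewords.
  weight 3: 6 codewords.
  weight 4: 3 codewords.
  weight 5: 2 codewords.
Minimum distance d = smallest w > 0 with A_w > 0 = 2.
Sanity: Σ A_w = 16 = 2^4 = 16 ✓.


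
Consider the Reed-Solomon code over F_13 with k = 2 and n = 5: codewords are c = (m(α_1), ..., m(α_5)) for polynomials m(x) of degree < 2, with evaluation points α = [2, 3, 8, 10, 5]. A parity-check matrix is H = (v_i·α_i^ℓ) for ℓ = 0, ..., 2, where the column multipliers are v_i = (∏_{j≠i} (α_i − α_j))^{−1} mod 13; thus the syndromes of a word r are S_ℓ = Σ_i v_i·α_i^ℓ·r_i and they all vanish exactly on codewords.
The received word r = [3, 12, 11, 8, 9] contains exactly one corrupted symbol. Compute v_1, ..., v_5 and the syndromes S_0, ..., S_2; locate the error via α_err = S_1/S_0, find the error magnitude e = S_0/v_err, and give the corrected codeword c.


S = (9, 5, 10), error at position 1, error magnitude e = 9, c = [7, 12, 11, 8, 9].

Step 1: column multipliers v_i = (∏_{j≠i}(α_i − α_j))^{−1} mod 13.
  i = 1 (α = 2): (2−3)(2−8)(2−10)(2−5) = (−1)·(−6)·(−8)·(−3) = 144 ≡ 1, so v_1 = 1^{−1} = 1 (mod 13).
  i = 2 (α = 3): (3−2)(3−8)(3−10)(3−5) = 1·(−5)·(−7)·(−2) = −70 ≡ 8, so v_2 = 8^{−1} = 5 (mod 13).
  i = 3 (α = 8): (8−2)(8−3)(8−10)(8−5) = 6·5·(−2)·3 = −180 ≡ 2, so v_3 = 2^{−1} = 7 (mod 13).
  i = 4 (α = 10): (10−2)(10−3)(10−8)(10−5) = 8·7·2·5 = 560 ≡ 1, so v_4 = 1^{−1} = 1 (mod 13).
  i = 5 (α = 5): (5−2)(5−3)(5−8)(5−10) = 3·2·(−3)·(−5) = 90 ≡ 12, so v_5 = 12^{−1} = 12 (mod 13).
  v = [1, 5, 7, 1, 12].
Step 2: syndromes of r = [3, 12, 11, 8, 9] (all sums mod 13).
  S_0 = Σ v_i r_i = 1·3 + 5·12 + 7·11 + 1·8 + 12·9 = 256 ≡ 9.
  S_1 = Σ v_i α_i r_i = 1·2·3 + 5·3·12 + 7·8·11 + 1·10·8 + 12·5·9 = 1422 ≡ 5.
  α_i^2 mod 13 = [4, 9, 12, 9, 12].
  S_2 = Σ v_i α_i^2 r_i = 1·4·3 + 5·9·12 + 7·12·11 + 1·9·8 + 12·12·9 = 2844 ≡ 10.
  S = (9, 5, 10) ≠ 0, so r is not a codeword (an error is present).
Step 3: locate the error. For a single error e at position i, S_ℓ = v_i·e·α_i^ℓ, so α_err = S_1/S_0.
  S_0^{−1} = 9^{−1} = 3 (mod 13), so α_err = 5·3 = 15 ≡ 2 = α_1. Error position i = 1.
  Consistency check: S_2/S_1 = 10·8 = 80 ≡ 2 = α_err ✓ (single-error assumption holds).
Step 4: error magnitude e = S_0/v_1 = S_0·∏_{j≠1}(α_1 − α_j) = 9·1 = 9 ≡ 9 (mod 13).
Step 5: correct position 1: c_1 = r_1 − e = 3 − 9 ≡ 7 (mod 13). Hence c = [7, 12, 11, 8, 9].
  Check: interpolating c through the α_i gives m(x) = 10 + 5·x (degree < 2) with m(α_i) = c_i for every i, so c is indeed a codeword.
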